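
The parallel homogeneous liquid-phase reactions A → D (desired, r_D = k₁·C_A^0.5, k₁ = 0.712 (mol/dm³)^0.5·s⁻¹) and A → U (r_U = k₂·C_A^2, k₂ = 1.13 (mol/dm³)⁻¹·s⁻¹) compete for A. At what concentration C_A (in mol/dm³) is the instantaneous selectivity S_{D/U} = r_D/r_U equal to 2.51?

0.398 mol/dm³

S_{D/U} = (k₁/k₂)·C_A^-1.5 ⇒ C_A = (S·k₂/k₁)^(1/(-1.5)).
= (2.51×1.13/0.712)^(-0.6667) = (3.984)^(-0.6667) = 0.398 mol/dm³.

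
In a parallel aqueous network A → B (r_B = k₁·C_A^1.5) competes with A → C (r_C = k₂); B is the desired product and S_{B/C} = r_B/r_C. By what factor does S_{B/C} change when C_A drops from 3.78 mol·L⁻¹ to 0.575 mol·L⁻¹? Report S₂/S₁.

0.0593

S_{B/C} = (k₁/k₂)·C_A^1.5, so S₂/S₁ = (C_{A,2}/C_{A,1})^1.5.
= (0.575/3.78)^1.5 = (0.1521)^1.5 = 0.0593.
Selectivity toward B falls as C_A falls — high-concentration operation is favoured.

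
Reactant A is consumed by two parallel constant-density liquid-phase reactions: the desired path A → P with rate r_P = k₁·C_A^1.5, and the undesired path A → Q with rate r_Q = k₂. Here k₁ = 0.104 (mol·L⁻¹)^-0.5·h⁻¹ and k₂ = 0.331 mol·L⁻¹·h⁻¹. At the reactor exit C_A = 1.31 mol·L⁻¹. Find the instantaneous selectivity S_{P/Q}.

S_{P/Q} = r_P/r_Q = (k₁·C_A^1.5)/(k₂) = (k₁/k₂)·C_A^1.5.
= (0.104×1.310^1.5) / (0.331) = 0.1559/0.3310 = 0.471.
Since the desired path is higher order in A, keeping C_A high (PFR or concentrated feed) favours P.

0.471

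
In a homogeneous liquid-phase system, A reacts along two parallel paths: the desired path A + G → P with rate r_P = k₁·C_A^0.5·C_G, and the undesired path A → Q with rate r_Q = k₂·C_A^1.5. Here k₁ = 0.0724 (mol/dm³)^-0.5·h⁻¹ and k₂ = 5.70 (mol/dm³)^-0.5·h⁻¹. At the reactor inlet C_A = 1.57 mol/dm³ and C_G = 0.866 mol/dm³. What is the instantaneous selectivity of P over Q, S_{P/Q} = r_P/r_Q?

S_{P/Q} = r_P/r_Q = (k₁·C_A^0.5·C_G)/(k₂·C_A^1.5) = (k₁/k₂)·C_A⁻¹·C_G.
= (0.0724×1.570^0.5×0.8660) / (5.70×1.570^1.5) = 0.07856/11.21 = 0.00701.

0.00701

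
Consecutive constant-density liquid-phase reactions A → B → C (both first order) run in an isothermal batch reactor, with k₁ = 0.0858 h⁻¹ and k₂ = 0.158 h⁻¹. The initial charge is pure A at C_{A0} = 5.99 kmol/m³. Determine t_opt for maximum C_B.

The intermediate peaks when r₁ = r₂, i.e. k₁e^(−k₁t) = k₂e^(−k₂t), giving t_opt = ln(k₂/k₁)/(k₂−k₁).
= ln(0.158/0.0858)/(0.158−0.0858) = ln(1.841)/0.07220 = 0.6106/0.07220 = 8.46 h.

8.46 h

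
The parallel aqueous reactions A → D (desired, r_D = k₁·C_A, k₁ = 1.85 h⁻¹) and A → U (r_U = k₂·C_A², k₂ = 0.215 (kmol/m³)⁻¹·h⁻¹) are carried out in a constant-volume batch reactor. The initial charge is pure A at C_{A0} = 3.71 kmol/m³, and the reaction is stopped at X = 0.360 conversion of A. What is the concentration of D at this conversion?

0.988 kmol/m³

C_A = C_{A0}(1−X) = 2.374 kmol/m³.
Along a PFR/batch, dC_D/dC_A = −r_D/(r_D+r_U) = −k₁/(k₁+k₂·C_A).
Integrating from C_{A0} to C_A: C_D = (1.85/0.215)·ln[(1.85+0.215·3.71)/(1.85+0.215·2.37)] = 8.605·ln(2.648/2.360) = 0.9878 kmol/m³.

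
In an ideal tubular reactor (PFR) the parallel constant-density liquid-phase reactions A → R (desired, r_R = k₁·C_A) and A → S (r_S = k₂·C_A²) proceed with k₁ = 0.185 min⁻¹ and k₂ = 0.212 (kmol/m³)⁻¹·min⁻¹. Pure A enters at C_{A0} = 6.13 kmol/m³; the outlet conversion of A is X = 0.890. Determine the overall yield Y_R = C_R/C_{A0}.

C_A = C_{A0}(1−X) = 0.6743 kmol/m³.
Along a PFR/batch, dC_R/dC_A = −r_R/(r_R+r_S) = −k₁/(k₁+k₂·C_A).
Integrating from C_{A0} to C_A: C_R = (0.185/0.212)·ln[(0.185+0.212·6.13)/(0.185+0.212·0.674)] = 0.8726·ln(1.485/0.3280) = 1.318 kmol/m³.
Y_R = C_R/C_{A0} = 1.318/6.13 = 0.215.

0.215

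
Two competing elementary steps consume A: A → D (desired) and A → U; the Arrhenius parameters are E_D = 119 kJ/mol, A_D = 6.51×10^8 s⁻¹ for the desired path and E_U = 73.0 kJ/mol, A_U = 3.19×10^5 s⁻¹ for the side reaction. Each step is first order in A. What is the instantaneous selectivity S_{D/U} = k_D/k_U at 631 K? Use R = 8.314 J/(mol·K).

0.317

k_D/k_U = (A_D/A_U)·exp[−(E_D−E_U)/(RT)] = (A_D/A_U)·exp[(E_U−E_D)/(RT)].
(E_U−E_D)/(RT) = (73.0−119)×10³/(8.314×631) = -46000/5246 = -8.768.
k_D/k_U = (6.51×10^8/3.19×10^5)·exp(-8.768) = 2041 × 1.556×10^-4 = 0.317.
Since E_D > E_U, raising the temperature improves selectivity toward D.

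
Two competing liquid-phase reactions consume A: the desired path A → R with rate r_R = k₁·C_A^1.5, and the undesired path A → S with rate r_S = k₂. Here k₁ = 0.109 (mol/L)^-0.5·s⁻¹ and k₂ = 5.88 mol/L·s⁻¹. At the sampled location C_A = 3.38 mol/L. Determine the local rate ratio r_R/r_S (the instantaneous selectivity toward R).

0.115

S_{R/S} = r_R/r_S = (k₁·C_A^1.5)/(k₂) = (k₁/k₂)·C_A^1.5.
= (0.109×3.380^1.5) / (5.88) = 0.6773/5.880 = 0.115.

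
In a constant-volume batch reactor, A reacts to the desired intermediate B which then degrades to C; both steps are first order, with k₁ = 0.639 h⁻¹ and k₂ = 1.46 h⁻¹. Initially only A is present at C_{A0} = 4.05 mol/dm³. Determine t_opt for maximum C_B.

Setting dC_B/dt = 0 gives t_opt = ln(k₂/k₁)/(k₂−k₁).
= ln(1.46/0.639)/(1.46−0.639) = ln(2.285)/0.8210 = 0.8263/0.8210 = 1.01 h.

1.01 h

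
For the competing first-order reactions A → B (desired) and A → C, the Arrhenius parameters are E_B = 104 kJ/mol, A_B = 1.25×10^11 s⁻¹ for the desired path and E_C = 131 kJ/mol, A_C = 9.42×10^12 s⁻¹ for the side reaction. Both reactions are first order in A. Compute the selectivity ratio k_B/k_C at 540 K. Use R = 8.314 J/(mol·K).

5.43

With equal orders, S_{B/C} = k_B/k_C = (A_B/A_C)·exp[(E_C−E_B)/(RT)].
(E_C−E_B)/(RT) = (131−104)×10³/(8.314×540) = 27000/4490 = 6.014.
k_B/k_C = (1.25×10^11/9.42×10^12)·exp(6.014) = 0.01327 × 409.1 = 5.43.
Since E_B < E_C, lowering the temperature improves selectivity toward B.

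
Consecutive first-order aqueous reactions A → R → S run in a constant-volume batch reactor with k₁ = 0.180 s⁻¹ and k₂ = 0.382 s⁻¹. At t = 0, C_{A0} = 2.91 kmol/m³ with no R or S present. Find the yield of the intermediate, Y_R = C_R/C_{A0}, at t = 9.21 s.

Solving the coupled first-order balances gives C_R(t) = [k₁/(k₂−k₁)]·C_{A0}·(e^(−k₁t) − e^(−k₂t)).
e^(−k₁t) = e^(−0.180×9.21) = e^(−1.658) = 0.1906; e^(−k₂t) = e^(−3.518) = 0.02965.
C_R = 0.180×2.91/(0.382−0.180) × (0.1906−0.02965) = 2.593×0.1609 = 0.4172 kmol/m³.
Y_R = C_R/C_{A0} = 0.4172/2.91 = 0.143.

0.143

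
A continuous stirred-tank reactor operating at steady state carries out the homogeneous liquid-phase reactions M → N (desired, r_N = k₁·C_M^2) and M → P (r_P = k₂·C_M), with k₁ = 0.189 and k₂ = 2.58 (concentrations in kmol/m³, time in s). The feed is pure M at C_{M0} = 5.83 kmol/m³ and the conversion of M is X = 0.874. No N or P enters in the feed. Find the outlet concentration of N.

Exit C_M = C_{M0}(1−X) = 5.83×0.126 = 0.7346 kmol/m³.
In a CSTR the entire volume is at exit conditions, so r_N = 0.189×0.7346^2 = 0.1020 and r_P = 2.58×0.7346 = 1.895.
Fraction of consumed M going to N: r_N/(r_N+r_P) = 0.05106.
C_N = 0.05106·C_{M0}·X = 0.05106×5.83×0.874 = 0.260 kmol/m³.

0.260 kmol/m³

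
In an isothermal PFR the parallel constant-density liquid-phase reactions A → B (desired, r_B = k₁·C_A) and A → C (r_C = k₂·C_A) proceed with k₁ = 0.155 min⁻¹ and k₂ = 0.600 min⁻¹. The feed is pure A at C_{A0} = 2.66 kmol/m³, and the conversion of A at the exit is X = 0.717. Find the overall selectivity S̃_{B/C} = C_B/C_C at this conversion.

C_A = C_{A0}(1−X) = 0.7528 kmol/m³.
Both paths are first order in A, so the instantaneous fraction to B is constant: dC_B/d(−C_A) = k₁/(k₁+k₂) = 0.2053.
C_B = 0.2053·(C_{A0}−C_A) = 0.2053×1.907 = 0.392 kmol/m³.
C_C = (C_{A0}−C_A)−C_B = 1.516 kmol/m³; S̃_{B/C} = 0.3915/1.516 = 0.258.

0.258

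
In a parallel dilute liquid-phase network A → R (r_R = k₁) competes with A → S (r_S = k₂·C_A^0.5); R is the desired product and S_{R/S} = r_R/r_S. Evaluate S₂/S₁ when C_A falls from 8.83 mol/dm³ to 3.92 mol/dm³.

S_{R/S} = (k₁/k₂)·C_A^-0.5, so S₂/S₁ = (C_{A,2}/C_{A,1})^-0.5.
= (3.92/8.83)^(-0.5) = (0.4439)^(-0.5) = 1.50.

1.50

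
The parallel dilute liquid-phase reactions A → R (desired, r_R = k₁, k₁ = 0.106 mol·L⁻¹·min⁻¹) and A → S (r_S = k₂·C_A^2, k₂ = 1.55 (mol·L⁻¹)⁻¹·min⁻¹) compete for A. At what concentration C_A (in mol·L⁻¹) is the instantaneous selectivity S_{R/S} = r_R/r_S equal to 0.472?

0.381 mol·L⁻¹

S_{R/S} = (k₁/k₂)·C_A^-2 ⇒ C_A = (S·k₂/k₁)^(-0.5).
= (0.472×1.55/0.106)^(-0.5) = (6.902)^(-0.5) = 0.381 mol·L⁻¹.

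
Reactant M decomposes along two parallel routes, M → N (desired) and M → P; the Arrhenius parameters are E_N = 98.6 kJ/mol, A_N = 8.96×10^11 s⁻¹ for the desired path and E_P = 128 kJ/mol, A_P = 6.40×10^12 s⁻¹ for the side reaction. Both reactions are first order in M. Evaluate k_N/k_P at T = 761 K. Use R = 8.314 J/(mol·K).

14.6

k_N/k_P = (A_N/A_P)·exp[−(E_N−E_P)/(RT)] = (A_N/A_P)·exp[(E_P−E_N)/(RT)].
(E_P−E_N)/(RT) = (128−98.6)×10³/(8.314×761) = 29400/6327 = 4.647.
k_N/k_P = (8.96×10^11/6.40×10^12)·exp(4.647) = 0.1400 × 104.2 = 14.6.
Since E_N < E_P, lowering the temperature improves selectivity toward N.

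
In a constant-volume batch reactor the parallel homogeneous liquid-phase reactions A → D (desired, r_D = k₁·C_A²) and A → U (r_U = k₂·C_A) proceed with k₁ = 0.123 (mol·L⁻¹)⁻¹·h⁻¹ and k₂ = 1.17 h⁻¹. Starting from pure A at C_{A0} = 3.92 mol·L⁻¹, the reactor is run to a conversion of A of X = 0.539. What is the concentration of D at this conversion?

0.485 mol·L⁻¹

C_A = C_{A0}(1−X) = 1.807 mol·L⁻¹.
Along a PFR/batch, dC_U/dC_A = −r_U/(r_D+r_U) = −k₂/(k₂+k₁·C_A).
Integrating from C_{A0} to C_A: C_U = (1.17/0.123)·ln[(1.17+0.123·3.92)/(1.17+0.123·1.81)] = 9.512·ln(1.652/1.392) = 1.628 mol·L⁻¹.
Then C_D = (C_{A0}−C_A) − C_U = 2.113 − 1.628 = 0.4849 mol·L⁻¹.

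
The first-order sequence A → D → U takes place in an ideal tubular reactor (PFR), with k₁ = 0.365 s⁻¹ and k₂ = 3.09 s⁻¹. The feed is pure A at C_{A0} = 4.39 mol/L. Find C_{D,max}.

At the optimum, C_{D,max}/C_{A0} = (k₁/k₂)^[k₂/(k₂−k₁)].
= (0.365/3.09)^(3.09/(3.09−0.365)) = (0.1181)^(1.134) = 0.08873.
C_{D,max} = 0.08873×4.39 = 0.390 mol/L.

0.390 mol/L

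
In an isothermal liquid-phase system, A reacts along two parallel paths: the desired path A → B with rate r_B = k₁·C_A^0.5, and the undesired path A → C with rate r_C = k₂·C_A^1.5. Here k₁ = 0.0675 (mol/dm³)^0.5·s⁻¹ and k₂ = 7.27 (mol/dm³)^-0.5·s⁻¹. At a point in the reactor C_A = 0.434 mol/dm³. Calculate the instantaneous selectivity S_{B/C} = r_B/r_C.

S_{B/C} = r_B/r_C = (k₁·C_A^0.5)/(k₂·C_A^1.5) = (k₁/k₂)·C_A⁻¹.
= (0.0675×0.4340^0.5) / (7.27×0.4340^1.5) = 0.04447/2.079 = 0.0214.

0.0214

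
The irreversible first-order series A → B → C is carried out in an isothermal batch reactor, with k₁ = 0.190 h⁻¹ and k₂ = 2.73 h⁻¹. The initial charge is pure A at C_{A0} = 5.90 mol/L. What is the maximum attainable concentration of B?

For a first-order series the maximum intermediate yield is C_{B,max}/C_{A0} = (k₁/k₂)^[k₂/(k₂−k₁)].
= (0.190/2.73)^(2.73/(2.73−0.190)) = (0.06960)^(1.075) = 0.05702.
C_{B,max} = 0.05702×5.90 = 0.336 mol/L.

0.336 mol/L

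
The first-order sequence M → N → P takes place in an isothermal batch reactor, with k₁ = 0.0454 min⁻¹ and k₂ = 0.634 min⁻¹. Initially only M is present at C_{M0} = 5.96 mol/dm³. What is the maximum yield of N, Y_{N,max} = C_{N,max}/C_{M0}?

0.0584

Evaluating C_N at t_opt = ln(k₂/k₁)/(k₂−k₁) gives C_{N,max}/C_{M0} = (k₁/k₂)^[k₂/(k₂−k₁)].
= (0.0454/0.634)^(0.634/(0.634−0.0454)) = (0.07161)^(1.077) = 0.05843.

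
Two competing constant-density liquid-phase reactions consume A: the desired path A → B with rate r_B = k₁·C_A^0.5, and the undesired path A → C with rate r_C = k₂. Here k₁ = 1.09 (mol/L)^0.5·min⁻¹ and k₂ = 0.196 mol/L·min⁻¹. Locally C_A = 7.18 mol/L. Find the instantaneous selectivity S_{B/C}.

S_{B/C} = r_B/r_C = (k₁·C_A^0.5)/(k₂) = (k₁/k₂)·C_A^0.5.
= (1.09×7.180^0.5) / (0.196) = 2.921/0.1960 = 14.9.

14.9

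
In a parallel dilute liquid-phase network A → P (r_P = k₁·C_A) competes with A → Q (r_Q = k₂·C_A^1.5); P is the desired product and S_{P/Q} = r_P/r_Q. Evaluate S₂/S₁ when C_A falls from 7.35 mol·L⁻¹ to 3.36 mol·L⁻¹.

S_{P/Q} = (k₁/k₂)·C_A^-0.5, so S₂/S₁ = (C_{A,2}/C_{A,1})^-0.5.
= (3.36/7.35)^(-0.5) = (0.4571)^(-0.5) = 1.48.
Selectivity toward P rises as C_A falls — low-concentration operation is favoured.

1.48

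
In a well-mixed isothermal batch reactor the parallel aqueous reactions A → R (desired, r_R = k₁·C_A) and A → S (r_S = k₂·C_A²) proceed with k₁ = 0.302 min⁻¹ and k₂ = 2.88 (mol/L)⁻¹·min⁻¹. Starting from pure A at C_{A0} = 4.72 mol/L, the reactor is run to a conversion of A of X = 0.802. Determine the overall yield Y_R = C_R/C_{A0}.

0.0341

C_A = C_{A0}(1−X) = 0.9346 mol/L.
Along a PFR/batch, dC_R/dC_A = −r_R/(r_R+r_S) = −k₁/(k₁+k₂·C_A).
Integrating from C_{A0} to C_A: C_R = (0.302/2.88)·ln[(0.302+2.88·4.72)/(0.302+2.88·0.935)] = 0.1049·ln(13.90/2.994) = 0.1610 mol/L.
Y_R = C_R/C_{A0} = 0.1610/4.72 = 0.0341.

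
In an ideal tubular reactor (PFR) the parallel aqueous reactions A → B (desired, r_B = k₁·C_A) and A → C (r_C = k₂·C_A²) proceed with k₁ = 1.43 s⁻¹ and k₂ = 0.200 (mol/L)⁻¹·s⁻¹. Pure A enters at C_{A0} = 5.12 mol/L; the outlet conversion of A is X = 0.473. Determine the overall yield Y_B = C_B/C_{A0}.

C_A = C_{A0}(1−X) = 2.698 mol/L.
Along a PFR/batch, dC_B/dC_A = −r_B/(r_B+r_C) = −k₁/(k₁+k₂·C_A).
Integrating from C_{A0} to C_A: C_B = (1.43/0.200)·ln[(1.43+0.200·5.12)/(1.43+0.200·2.70)] = 7.150·ln(2.454/1.970) = 1.572 mol/L.
Y_B = C_B/C_{A0} = 1.572/5.12 = 0.307.

0.307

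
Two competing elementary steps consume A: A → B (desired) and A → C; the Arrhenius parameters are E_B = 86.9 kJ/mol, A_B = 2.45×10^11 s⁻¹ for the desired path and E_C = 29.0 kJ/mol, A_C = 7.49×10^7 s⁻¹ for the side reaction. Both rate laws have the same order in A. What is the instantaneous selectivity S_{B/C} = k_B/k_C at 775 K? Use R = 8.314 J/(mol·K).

0.409

Since both paths have the same order in A, the concentration cancels and S_{B/C} = k_B/k_C = (A_B/A_C)·exp[(E_C−E_B)/(RT)].
(E_C−E_B)/(RT) = (29.0−86.9)×10³/(8.314×775) = -57900/6443 = -8.986.
k_B/k_C = (2.45×10^11/7.49×10^7)·exp(-8.986) = 3271 × 1.251×10^-4 = 0.409.
Since E_B > E_C, raising the temperature improves selectivity toward B.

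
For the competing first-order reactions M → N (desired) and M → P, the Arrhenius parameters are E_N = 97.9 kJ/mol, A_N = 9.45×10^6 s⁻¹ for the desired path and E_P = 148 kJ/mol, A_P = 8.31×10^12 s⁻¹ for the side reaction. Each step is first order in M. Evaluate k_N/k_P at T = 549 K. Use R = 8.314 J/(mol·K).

k_N/k_P = (A_N/A_P)·exp[−(E_N−E_P)/(RT)] = (A_N/A_P)·exp[(E_P−E_N)/(RT)].
(E_P−E_N)/(RT) = (148−97.9)×10³/(8.314×549) = 50100/4564 = 10.98.
k_N/k_P = (9.45×10^6/8.31×10^12)·exp(10.98) = 1.137×10^-6 × 58471 = 0.0665.

0.0665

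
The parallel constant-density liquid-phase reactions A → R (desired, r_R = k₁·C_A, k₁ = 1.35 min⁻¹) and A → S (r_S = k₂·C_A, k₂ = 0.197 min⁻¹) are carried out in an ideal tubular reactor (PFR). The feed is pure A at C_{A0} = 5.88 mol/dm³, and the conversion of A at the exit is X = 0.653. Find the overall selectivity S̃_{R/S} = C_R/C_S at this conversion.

C_A = C_{A0}(1−X) = 2.040 mol/dm³.
Both paths are first order in A, so the instantaneous fraction to R is constant: dC_R/d(−C_A) = k₁/(k₁+k₂) = 0.8727.
C_R = 0.8727·(C_{A0}−C_A) = 0.8727×3.840 = 3.35 mol/dm³.
C_S = (C_{A0}−C_A)−C_R = 0.4890 mol/dm³; S̃_{R/S} = 3.351/0.4890 = 6.85.

6.85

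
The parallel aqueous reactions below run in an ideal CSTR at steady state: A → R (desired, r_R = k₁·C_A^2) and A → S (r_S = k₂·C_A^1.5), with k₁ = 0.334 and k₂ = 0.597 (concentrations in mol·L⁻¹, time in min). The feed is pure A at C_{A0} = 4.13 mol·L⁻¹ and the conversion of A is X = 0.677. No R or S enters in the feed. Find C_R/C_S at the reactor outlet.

0.646

Exit C_A = C_{A0}(1−X) = 4.13×0.323 = 1.334 mol·L⁻¹.
In a CSTR the entire volume is at exit conditions, so r_R = 0.334×1.334^2 = 0.5944 and r_S = 0.597×1.334^1.5 = 0.9198.
Overall selectivity = C_R/C_S = r_Rτ/(r_Sτ) = r_R/r_S = 0.646.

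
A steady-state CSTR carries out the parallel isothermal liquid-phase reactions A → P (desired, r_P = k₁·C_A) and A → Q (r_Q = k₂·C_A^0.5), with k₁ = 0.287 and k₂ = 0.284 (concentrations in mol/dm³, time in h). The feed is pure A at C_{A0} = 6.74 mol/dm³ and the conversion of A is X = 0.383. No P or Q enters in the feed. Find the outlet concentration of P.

1.74 mol/dm³

Exit C_A = C_{A0}(1−X) = 6.74×0.617 = 4.159 mol/dm³.
A CSTR operates uniformly at the exit composition, giving r_P = 1.194 and r_Q = 0.5791 (each k·C_A^n at C_A = 4.159).
Fraction of consumed A going to P: r_P/(r_P+r_Q) = 0.6733.
C_P = 0.6733·C_{A0}·X = 0.6733×6.74×0.383 = 1.74 mol/dm³.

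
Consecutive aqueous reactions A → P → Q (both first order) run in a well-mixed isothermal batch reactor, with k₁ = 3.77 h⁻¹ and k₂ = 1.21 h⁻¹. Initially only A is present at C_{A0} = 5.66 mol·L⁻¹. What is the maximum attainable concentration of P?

Evaluating C_P at t_opt = ln(k₂/k₁)/(k₂−k₁) gives C_{P,max}/C_{A0} = (k₁/k₂)^[k₂/(k₂−k₁)].
= (3.77/1.21)^(1.21/(1.21−3.77)) = (3.116)^(-0.4727) = 0.5844.
C_{P,max} = 0.5844×5.66 = 3.31 mol·L⁻¹.

3.31 mol·L⁻¹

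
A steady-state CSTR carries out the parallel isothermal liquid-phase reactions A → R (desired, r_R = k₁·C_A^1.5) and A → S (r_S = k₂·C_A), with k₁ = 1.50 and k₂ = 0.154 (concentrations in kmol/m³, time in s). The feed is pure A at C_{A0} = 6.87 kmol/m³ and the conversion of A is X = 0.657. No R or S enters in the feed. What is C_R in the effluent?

4.23 kmol/m³

Exit C_A = C_{A0}(1−X) = 6.87×0.343 = 2.356 kmol/m³.
In a CSTR the entire volume is at exit conditions, so r_R = 1.50×2.356^1.5 = 5.426 and r_S = 0.154×2.356 = 0.3629.
Fraction of consumed A going to R: r_R/(r_R+r_S) = 0.9373.
C_R = 0.9373·C_{A0}·X = 0.9373×6.87×0.657 = 4.23 kmol/m³.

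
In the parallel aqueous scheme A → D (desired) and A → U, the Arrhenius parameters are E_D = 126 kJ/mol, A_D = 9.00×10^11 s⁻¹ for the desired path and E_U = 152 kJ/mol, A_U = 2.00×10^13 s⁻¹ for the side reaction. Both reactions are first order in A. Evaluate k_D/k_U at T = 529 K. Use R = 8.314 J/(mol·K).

16.6

k_D/k_U = (A_D/A_U)·exp[−(E_D−E_U)/(RT)] = (A_D/A_U)·exp[(E_U−E_D)/(RT)].
(E_U−E_D)/(RT) = (152−126)×10³/(8.314×529) = 26000/4398 = 5.912.
k_D/k_U = (9.00×10^11/2.00×10^13)·exp(5.912) = 0.04500 × 369.3 = 16.6.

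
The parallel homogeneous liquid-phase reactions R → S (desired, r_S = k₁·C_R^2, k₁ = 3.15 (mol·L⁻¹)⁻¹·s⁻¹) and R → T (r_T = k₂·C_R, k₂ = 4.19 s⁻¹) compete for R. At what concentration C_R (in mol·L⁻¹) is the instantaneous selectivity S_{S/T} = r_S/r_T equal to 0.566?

0.753 mol·L⁻¹

S_{S/T} = (k₁/k₂)·C_R ⇒ C_R = S·k₂/k₁.
= 0.566×4.19/3.15 = 0.753 mol·L⁻¹.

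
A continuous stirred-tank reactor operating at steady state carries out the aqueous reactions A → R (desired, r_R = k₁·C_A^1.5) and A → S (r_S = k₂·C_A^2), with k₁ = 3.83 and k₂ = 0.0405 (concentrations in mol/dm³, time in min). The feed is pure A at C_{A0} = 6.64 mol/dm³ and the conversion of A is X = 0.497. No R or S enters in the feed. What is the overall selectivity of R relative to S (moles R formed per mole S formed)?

Exit C_A = C_{A0}(1−X) = 6.64×0.503 = 3.340 mol/dm³.
A CSTR operates uniformly at the exit composition, giving r_R = 23.38 and r_S = 0.4518 (each k·C_A^n at C_A = 3.340).
Overall selectivity = C_R/C_S = r_Rτ/(r_Sτ) = r_R/r_S = 51.7.

51.7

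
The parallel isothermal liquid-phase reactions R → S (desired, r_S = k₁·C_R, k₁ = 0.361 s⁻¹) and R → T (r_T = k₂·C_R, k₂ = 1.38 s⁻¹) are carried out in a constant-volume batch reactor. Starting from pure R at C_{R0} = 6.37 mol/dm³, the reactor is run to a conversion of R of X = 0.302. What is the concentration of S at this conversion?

0.399 mol/dm³

C_R = C_{R0}(1−X) = 4.446 mol/dm³.
Both paths are first order in R, so the instantaneous fraction to S is constant: dC_S/d(−C_R) = k₁/(k₁+k₂) = 0.2074.
C_S = 0.2074·(C_{R0}−C_R) = 0.2074×1.924 = 0.399 mol/dm³.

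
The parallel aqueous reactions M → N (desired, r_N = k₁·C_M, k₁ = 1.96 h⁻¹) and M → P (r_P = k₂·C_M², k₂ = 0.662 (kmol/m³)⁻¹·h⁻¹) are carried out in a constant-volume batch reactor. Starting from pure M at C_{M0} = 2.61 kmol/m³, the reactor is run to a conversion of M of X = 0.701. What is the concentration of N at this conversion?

C_M = C_{M0}(1−X) = 0.7804 kmol/m³.
Along a PFR/batch, dC_N/dC_M = −r_N/(r_N+r_P) = −k₁/(k₁+k₂·C_M).
Integrating from C_{M0} to C_M: C_N = (1.96/0.662)·ln[(1.96+0.662·2.61)/(1.96+0.662·0.780)] = 2.961·ln(3.688/2.477) = 1.179 kmol/m³.

1.18 kmol/m³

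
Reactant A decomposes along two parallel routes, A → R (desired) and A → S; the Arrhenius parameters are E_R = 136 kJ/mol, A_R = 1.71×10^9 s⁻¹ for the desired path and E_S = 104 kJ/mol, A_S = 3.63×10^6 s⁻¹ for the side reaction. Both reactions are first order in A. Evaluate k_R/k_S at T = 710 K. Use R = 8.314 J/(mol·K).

2.08

Since both paths have the same order in A, the concentration cancels and S_{R/S} = k_R/k_S = (A_R/A_S)·exp[(E_S−E_R)/(RT)].
(E_S−E_R)/(RT) = (104−136)×10³/(8.314×710) = -32000/5903 = -5.421.
k_R/k_S = (1.71×10^9/3.63×10^6)·exp(-5.421) = 471.1 × 0.004423 = 2.08.
Since E_R > E_S, raising the temperature improves selectivity toward R.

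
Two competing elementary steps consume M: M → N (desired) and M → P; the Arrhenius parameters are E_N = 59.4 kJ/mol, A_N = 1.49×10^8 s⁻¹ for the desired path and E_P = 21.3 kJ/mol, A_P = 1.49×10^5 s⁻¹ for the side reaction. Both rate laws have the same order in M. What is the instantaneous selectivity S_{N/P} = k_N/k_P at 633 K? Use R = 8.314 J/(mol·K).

0.718

With equal orders, S_{N/P} = k_N/k_P = (A_N/A_P)·exp[(E_P−E_N)/(RT)].
(E_P−E_N)/(RT) = (21.3−59.4)×10³/(8.314×633) = -38100/5263 = -7.240.
k_N/k_P = (1.49×10^8/1.49×10^5)·exp(-7.240) = 1000 × 7.176×10^-4 = 0.718.
Since E_N > E_P, raising the temperature improves selectivity toward N.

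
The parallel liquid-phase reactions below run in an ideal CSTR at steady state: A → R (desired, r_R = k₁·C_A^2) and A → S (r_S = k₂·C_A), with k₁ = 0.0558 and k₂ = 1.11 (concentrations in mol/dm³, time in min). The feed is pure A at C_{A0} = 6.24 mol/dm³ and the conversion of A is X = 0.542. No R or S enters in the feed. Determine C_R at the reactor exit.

Exit C_A = C_{A0}(1−X) = 6.24×0.458 = 2.858 mol/dm³.
In a CSTR the entire volume is at exit conditions, so r_R = 0.0558×2.858^2 = 0.4558 and r_S = 1.11×2.858 = 3.172.
Fraction of consumed A going to R: r_R/(r_R+r_S) = 0.1256.
C_R = 0.1256·C_{A0}·X = 0.1256×6.24×0.542 = 0.425 mol/dm³.

0.425 mol/dm³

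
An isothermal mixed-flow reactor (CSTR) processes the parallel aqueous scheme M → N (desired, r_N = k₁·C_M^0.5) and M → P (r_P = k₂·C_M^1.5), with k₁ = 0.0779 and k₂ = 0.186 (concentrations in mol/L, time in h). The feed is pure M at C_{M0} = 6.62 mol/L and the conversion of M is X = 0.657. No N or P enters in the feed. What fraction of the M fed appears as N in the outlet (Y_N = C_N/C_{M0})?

0.102

Exit C_M = C_{M0}(1−X) = 6.62×0.343 = 2.271 mol/L.
A CSTR operates uniformly at the exit composition, giving r_N = 0.1174 and r_P = 0.6364 (each k·C_M^n at C_M = 2.271).
Fraction of consumed M going to N: r_N/(r_N+r_P) = 0.1557.
C_N = 0.1557·C_{M0}·X = 0.1557×6.62×0.657 = 0.677 mol/L; Y_N = C_N/C_{M0} = 0.102.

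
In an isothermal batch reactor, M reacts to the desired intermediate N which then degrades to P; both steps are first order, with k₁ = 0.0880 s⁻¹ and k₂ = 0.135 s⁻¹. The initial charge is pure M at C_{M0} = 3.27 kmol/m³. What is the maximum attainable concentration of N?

0.957 kmol/m³

At the optimum, C_{N,max}/C_{M0} = (k₁/k₂)^[k₂/(k₂−k₁)].
= (0.0880/0.135)^(0.135/(0.135−0.0880)) = (0.6519)^(2.872) = 0.2925.
C_{N,max} = 0.2925×3.27 = 0.957 kmol/m³.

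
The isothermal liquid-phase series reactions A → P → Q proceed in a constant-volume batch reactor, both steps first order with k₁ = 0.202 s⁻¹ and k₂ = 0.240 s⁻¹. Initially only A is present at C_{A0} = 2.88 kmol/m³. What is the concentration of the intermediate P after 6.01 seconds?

0.928 kmol/m³

Solving the coupled first-order balances gives C_P(t) = [k₁/(k₂−k₁)]·C_{A0}·(e^(−k₁t) − e^(−k₂t)).
e^(−k₁t) = e^(−0.202×6.01) = e^(−1.214) = 0.2970; e^(−k₂t) = e^(−1.442) = 0.2364.
C_P = 0.202×2.88/(0.240−0.202) × (0.2970−0.2364) = 15.31×0.06064 = 0.9284 kmol/m³.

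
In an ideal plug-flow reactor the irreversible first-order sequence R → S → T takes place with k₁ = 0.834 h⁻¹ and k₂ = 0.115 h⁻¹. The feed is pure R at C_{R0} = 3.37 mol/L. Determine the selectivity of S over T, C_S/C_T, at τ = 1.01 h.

14.8

The intermediate concentration in a first-order A→B→C sequence is C_S = k₁C_{R0}(e^(−k₁τ) − e^(−k₂τ))/(k₂−k₁).
e^(−k₁τ) = e^(−0.834×1.01) = e^(−0.8423) = 0.4307; e^(−k₂τ) = e^(−0.1162) = 0.8903.
C_S = 0.834×3.37/(0.115−0.834) × (0.4307−0.8903) = (-3.909)×(-0.4596) = 1.797 mol/L.
C_R = C_{R0}e^(−k₁τ) = 1.451 mol/L, so C_T = C_{R0}−C_R−C_S = 0.1218 mol/L; C_S/C_T = 14.8.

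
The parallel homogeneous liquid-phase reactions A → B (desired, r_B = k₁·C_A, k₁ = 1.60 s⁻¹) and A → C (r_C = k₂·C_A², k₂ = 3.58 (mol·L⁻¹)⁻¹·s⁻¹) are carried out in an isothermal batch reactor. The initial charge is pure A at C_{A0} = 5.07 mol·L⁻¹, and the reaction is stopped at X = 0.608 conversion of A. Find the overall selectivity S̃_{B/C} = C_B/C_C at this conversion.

C_A = C_{A0}(1−X) = 1.987 mol·L⁻¹.
Along a PFR/batch, dC_B/dC_A = −r_B/(r_B+r_C) = −k₁/(k₁+k₂·C_A).
Integrating from C_{A0} to C_A: C_B = (1.60/3.58)·ln[(1.60+3.58·5.07)/(1.60+3.58·1.99)] = 0.4469·ln(19.75/8.715) = 0.3656 mol·L⁻¹.
C_C = (C_{A0}−C_A)−C_B = 2.717 mol·L⁻¹; S̃_{B/C} = 0.3656/2.717 = 0.135.

0.135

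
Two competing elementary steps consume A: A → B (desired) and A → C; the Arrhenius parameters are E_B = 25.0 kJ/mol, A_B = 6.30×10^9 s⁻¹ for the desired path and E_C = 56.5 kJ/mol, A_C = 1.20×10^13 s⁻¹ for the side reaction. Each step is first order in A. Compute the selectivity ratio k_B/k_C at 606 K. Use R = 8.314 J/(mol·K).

Since both paths have the same order in A, the concentration cancels and S_{B/C} = k_B/k_C = (A_B/A_C)·exp[(E_C−E_B)/(RT)].
(E_C−E_B)/(RT) = (56.5−25.0)×10³/(8.314×606) = 31500/5038 = 6.252.
k_B/k_C = (6.30×10^9/1.20×10^13)·exp(6.252) = 5.250×10^-4 × 519.1 = 0.273.

0.273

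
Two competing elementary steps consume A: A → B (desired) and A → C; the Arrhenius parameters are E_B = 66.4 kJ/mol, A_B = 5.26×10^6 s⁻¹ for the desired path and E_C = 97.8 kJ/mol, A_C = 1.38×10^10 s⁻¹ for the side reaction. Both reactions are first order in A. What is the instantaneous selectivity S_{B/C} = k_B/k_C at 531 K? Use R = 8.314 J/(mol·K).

With equal orders, S_{B/C} = k_B/k_C = (A_B/A_C)·exp[(E_C−E_B)/(RT)].
(E_C−E_B)/(RT) = (97.8−66.4)×10³/(8.314×531) = 31400/4415 = 7.113.
k_B/k_C = (5.26×10^6/1.38×10^10)·exp(7.113) = 3.812×10^-4 × 1227 = 0.468.

0.468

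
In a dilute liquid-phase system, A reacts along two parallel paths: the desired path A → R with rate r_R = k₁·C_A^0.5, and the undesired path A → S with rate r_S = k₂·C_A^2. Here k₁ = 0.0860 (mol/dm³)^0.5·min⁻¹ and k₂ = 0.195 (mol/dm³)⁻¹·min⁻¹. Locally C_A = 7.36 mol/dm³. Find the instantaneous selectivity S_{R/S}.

0.0221

S_{R/S} = r_R/r_S = (k₁·C_A^0.5)/(k₂·C_A^2) = (k₁/k₂)·C_A^-1.5.
= (0.0860×7.360^0.5) / (0.195×7.360^2) = 0.2333/10.56 = 0.0221.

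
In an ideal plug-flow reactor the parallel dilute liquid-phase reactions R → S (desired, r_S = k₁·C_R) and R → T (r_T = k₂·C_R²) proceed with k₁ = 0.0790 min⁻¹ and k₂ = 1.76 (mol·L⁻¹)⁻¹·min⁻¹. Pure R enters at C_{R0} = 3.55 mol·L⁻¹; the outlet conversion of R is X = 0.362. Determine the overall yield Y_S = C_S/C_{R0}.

0.00559

C_R = C_{R0}(1−X) = 2.265 mol·L⁻¹.
Along a PFR/batch, dC_S/dC_R = −r_S/(r_S+r_T) = −k₁/(k₁+k₂·C_R).
Integrating from C_{R0} to C_R: C_S = (0.0790/1.76)·ln[(0.0790+1.76·3.55)/(0.0790+1.76·2.26)] = 0.04489·ln(6.327/4.065) = 0.01986 mol·L⁻¹.
Y_S = C_S/C_{R0} = 0.01986/3.55 = 0.00559.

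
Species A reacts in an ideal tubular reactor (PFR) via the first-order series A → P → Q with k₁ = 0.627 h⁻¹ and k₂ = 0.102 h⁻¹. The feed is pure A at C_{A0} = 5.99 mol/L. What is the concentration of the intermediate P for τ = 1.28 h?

3.07 mol/L

Solving the coupled first-order balances gives C_P(τ) = [k₁/(k₂−k₁)]·C_{A0}·(e^(−k₁τ) − e^(−k₂τ)).
e^(−k₁τ) = e^(−0.627×1.28) = e^(−0.8026) = 0.4482; e^(−k₂τ) = e^(−0.1306) = 0.8776.
C_P = 0.627×5.99/(0.102−0.627) × (0.4482−0.8776) = (-7.154)×(-0.4294) = 3.072 mol/L.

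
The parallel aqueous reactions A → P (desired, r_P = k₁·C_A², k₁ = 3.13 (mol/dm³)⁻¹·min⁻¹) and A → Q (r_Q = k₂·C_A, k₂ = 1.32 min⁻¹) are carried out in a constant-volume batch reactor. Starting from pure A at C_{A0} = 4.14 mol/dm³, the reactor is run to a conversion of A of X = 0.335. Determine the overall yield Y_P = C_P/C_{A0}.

0.298

C_A = C_{A0}(1−X) = 2.753 mol/dm³.
Along a PFR/batch, dC_Q/dC_A = −r_Q/(r_P+r_Q) = −k₂/(k₂+k₁·C_A).
Integrating from C_{A0} to C_A: C_Q = (1.32/3.13)·ln[(1.32+3.13·4.14)/(1.32+3.13·2.75)] = 0.4217·ln(14.28/9.937) = 0.1529 mol/dm³.
Then C_P = (C_{A0}−C_A) − C_Q = 1.387 − 0.1529 = 1.234 mol/dm³.
Y_P = C_P/C_{A0} = 1.234/4.14 = 0.298.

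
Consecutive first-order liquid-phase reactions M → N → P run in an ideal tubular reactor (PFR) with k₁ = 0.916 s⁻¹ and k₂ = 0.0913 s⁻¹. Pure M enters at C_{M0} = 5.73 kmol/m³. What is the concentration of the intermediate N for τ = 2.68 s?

The intermediate concentration in a first-order A→B→C sequence is C_N = k₁C_{M0}(e^(−k₁τ) − e^(−k₂τ))/(k₂−k₁).
e^(−k₁τ) = e^(−0.916×2.68) = e^(−2.455) = 0.08587; e^(−k₂τ) = e^(−0.2447) = 0.7830.
C_N = 0.916×5.73/(0.0913−0.916) × (0.08587−0.7830) = (-6.364)×(-0.6971) = 4.436 kmol/m³.

4.44 kmol/m³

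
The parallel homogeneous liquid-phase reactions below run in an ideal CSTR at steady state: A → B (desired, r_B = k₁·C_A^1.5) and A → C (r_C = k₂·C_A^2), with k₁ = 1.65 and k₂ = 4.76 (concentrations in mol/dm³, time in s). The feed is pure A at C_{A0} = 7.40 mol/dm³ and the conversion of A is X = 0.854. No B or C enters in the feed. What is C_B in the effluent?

Exit C_A = C_{A0}(1−X) = 7.40×0.146 = 1.080 mol/dm³.
Rates in a CSTR are evaluated at the outlet concentration: r_B = 1.65×1.080^1.5 = 1.853, r_C = 4.76×1.080^2 = 5.556.
Fraction of consumed A going to B: r_B/(r_B+r_C) = 0.2501.
C_B = 0.2501·C_{A0}·X = 0.2501×7.40×0.854 = 1.58 mol/dm³.

1.58 mol/dm³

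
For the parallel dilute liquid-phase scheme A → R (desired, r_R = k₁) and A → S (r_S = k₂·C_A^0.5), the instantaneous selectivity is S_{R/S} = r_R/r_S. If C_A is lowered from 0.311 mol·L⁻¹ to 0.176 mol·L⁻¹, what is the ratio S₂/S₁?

S_{R/S} = (k₁/k₂)·C_A^-0.5, so S₂/S₁ = (C_{A,2}/C_{A,1})^-0.5.
= (0.176/0.311)^(-0.5) = (0.5659)^(-0.5) = 1.33.

1.33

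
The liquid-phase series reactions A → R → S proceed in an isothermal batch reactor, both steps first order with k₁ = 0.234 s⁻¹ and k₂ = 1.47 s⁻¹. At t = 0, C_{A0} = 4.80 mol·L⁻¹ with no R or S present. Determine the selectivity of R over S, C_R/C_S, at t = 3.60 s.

0.165

For first-order series with pure A initially, C_R(t) = k₁C_{A0}/(k₂−k₁)·(e^(−k₁t) − e^(−k₂t)).
e^(−k₁t) = e^(−0.234×3.60) = e^(−0.8424) = 0.4307; e^(−k₂t) = e^(−5.292) = 0.005032.
C_R = 0.234×4.80/(1.47−0.234) × (0.4307−0.005032) = 0.9087×0.4256 = 0.3868 mol·L⁻¹.
C_A = C_{A0}e^(−k₁t) = 2.067 mol·L⁻¹, so C_S = C_{A0}−C_A−C_R = 2.346 mol·L⁻¹; C_R/C_S = 0.165.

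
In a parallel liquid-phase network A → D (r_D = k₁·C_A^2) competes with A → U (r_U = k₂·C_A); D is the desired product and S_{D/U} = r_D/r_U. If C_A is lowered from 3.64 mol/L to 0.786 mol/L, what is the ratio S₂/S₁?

S_{D/U} = (k₁/k₂)·C_A, so S₂/S₁ = (C_{A,2}/C_{A,1}).
= 0.786/3.64 = 0.216.

0.216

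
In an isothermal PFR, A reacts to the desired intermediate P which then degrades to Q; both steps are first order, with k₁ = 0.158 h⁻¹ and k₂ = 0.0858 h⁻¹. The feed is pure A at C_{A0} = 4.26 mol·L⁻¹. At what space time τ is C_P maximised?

Setting dC_P/dτ = 0 gives τ_opt = ln(k₂/k₁)/(k₂−k₁).
= ln(0.0858/0.158)/(0.0858−0.158) = ln(0.5430)/-0.07220 = -0.6106/-0.07220 = 8.46 h.

8.46 h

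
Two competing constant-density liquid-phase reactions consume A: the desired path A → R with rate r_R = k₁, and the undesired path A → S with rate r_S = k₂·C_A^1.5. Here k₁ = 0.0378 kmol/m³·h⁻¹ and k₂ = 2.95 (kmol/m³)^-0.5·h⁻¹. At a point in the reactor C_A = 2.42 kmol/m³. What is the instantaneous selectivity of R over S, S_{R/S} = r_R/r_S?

0.00340

S_{R/S} = r_R/r_S = (k₁)/(k₂·C_A^1.5) = (k₁/k₂)·C_A^-1.5.
= (0.0378) / (2.95×2.420^1.5) = 0.03780/11.11 = 0.00340.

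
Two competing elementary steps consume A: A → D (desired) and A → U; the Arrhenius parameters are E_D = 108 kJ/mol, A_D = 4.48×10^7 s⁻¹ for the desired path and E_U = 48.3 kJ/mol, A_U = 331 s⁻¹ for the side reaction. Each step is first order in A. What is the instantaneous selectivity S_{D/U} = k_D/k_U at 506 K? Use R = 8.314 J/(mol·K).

Since both paths have the same order in A, the concentration cancels and S_{D/U} = k_D/k_U = (A_D/A_U)·exp[(E_U−E_D)/(RT)].
(E_U−E_D)/(RT) = (48.3−108)×10³/(8.314×506) = -59700/4207 = -14.19.
k_D/k_U = (4.48×10^7/331)·exp(-14.19) = 1.353×10^5 × 6.869×10^-7 = 0.0930.

0.0930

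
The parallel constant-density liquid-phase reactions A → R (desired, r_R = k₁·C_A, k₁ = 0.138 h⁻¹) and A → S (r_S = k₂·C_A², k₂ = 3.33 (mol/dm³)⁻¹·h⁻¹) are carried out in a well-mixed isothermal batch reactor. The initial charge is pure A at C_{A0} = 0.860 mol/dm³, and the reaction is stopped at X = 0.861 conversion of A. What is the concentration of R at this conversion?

C_A = C_{A0}(1−X) = 0.1195 mol/dm³.
Along a PFR/batch, dC_R/dC_A = −r_R/(r_R+r_S) = −k₁/(k₁+k₂·C_A).
Integrating from C_{A0} to C_A: C_R = (0.138/3.33)·ln[(0.138+3.33·0.860)/(0.138+3.33·0.120)] = 0.04144·ln(3.002/0.5361) = 0.07139 mol/dm³.

0.0714 mol/dm³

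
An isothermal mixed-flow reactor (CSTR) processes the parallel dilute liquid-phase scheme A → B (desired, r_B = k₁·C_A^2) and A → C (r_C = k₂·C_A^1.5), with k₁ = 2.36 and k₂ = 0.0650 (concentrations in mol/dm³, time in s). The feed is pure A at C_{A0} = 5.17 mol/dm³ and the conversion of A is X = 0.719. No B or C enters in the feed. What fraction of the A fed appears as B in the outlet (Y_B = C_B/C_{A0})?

0.703

Exit C_A = C_{A0}(1−X) = 5.17×0.281 = 1.453 mol/dm³.
In a CSTR the entire volume is at exit conditions, so r_B = 2.36×1.453^2 = 4.981 and r_C = 0.0650×1.453^1.5 = 0.1138.
Fraction of consumed A going to B: r_B/(r_B+r_C) = 0.9777.
C_B = 0.9777·C_{A0}·X = 0.9777×5.17×0.719 = 3.63 mol/dm³; Y_B = C_B/C_{A0} = 0.703.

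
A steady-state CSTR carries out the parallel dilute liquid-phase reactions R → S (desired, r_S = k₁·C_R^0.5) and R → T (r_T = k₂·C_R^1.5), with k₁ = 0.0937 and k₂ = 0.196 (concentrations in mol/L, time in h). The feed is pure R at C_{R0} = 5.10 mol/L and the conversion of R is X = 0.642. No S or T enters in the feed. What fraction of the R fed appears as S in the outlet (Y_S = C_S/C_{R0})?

Exit C_R = C_{R0}(1−X) = 5.10×0.358 = 1.826 mol/L.
Rates in a CSTR are evaluated at the outlet concentration: r_S = 0.0937×1.826^0.5 = 0.1266, r_T = 0.196×1.826^1.5 = 0.4835.
Fraction of consumed R going to S: r_S/(r_S+r_T) = 0.2075.
C_S = 0.2075·C_{R0}·X = 0.2075×5.10×0.642 = 0.679 mol/L; Y_S = C_S/C_{R0} = 0.133.

0.133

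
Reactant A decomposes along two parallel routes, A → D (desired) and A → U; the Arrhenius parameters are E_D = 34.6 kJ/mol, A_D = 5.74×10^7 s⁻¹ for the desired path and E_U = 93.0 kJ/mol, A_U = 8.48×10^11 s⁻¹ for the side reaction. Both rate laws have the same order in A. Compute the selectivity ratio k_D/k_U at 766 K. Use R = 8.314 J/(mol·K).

0.650

Since both paths have the same order in A, the concentration cancels and S_{D/U} = k_D/k_U = (A_D/A_U)·exp[(E_U−E_D)/(RT)].
(E_U−E_D)/(RT) = (93.0−34.6)×10³/(8.314×766) = 58400/6369 = 9.170.
k_D/k_U = (5.74×10^7/8.48×10^11)·exp(9.170) = 6.769×10^-5 × 9606 = 0.650.
Since E_D < E_U, lowering the temperature improves selectivity toward D.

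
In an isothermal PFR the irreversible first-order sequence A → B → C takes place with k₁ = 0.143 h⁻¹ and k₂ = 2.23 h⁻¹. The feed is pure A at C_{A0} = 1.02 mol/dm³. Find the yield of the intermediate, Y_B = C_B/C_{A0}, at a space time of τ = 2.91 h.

Solving the coupled first-order balances gives C_B(τ) = [k₁/(k₂−k₁)]·C_{A0}·(e^(−k₁τ) − e^(−k₂τ)).
e^(−k₁τ) = e^(−0.143×2.91) = e^(−0.4161) = 0.6596; e^(−k₂τ) = e^(−6.489) = 0.001520.
C_B = 0.143×1.02/(2.23−0.143) × (0.6596−0.001520) = 0.06989×0.6581 = 0.04599 mol/dm³.
Y_B = C_B/C_{A0} = 0.04599/1.02 = 0.0451.

0.0451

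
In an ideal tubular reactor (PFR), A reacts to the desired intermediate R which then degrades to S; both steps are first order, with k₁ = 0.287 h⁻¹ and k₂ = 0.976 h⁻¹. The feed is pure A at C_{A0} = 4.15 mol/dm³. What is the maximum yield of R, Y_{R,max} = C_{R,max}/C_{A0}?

0.177

At the optimum, C_{R,max}/C_{A0} = (k₁/k₂)^[k₂/(k₂−k₁)].
= (0.287/0.976)^(0.976/(0.976−0.287)) = (0.2941)^(1.417) = 0.1766.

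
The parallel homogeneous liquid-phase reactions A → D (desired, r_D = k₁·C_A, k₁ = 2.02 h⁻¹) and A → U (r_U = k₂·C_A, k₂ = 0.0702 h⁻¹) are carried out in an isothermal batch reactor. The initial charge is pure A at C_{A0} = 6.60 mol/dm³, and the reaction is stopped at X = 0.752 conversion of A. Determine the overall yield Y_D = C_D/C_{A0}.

0.727

C_A = C_{A0}(1−X) = 1.637 mol/dm³.
Both paths are first order in A, so the instantaneous fraction to D is constant: dC_D/d(−C_A) = k₁/(k₁+k₂) = 0.9664.
C_D = 0.9664·(C_{A0}−C_A) = 0.9664×4.963 = 4.80 mol/dm³.
Y_D = C_D/C_{A0} = 4.797/6.60 = 0.727.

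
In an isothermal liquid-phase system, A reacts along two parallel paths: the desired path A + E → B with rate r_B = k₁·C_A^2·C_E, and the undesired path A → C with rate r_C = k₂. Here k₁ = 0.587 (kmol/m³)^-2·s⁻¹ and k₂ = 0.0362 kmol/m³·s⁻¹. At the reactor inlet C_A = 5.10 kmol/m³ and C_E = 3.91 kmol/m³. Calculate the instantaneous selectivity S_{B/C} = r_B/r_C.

1649

S_{B/C} = r_B/r_C = (k₁·C_A^2·C_E)/(k₂) = (k₁/k₂)·C_A^2·C_E.
= (0.587×5.100^2×3.910) / (0.0362) = 59.70/0.03620 = 1649.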